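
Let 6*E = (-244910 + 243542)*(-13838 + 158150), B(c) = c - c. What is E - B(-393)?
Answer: -32903136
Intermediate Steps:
B(c) = 0
E = -32903136 (E = ((-244910 + 243542)*(-13838 + 158150))/6 = (-1368*144312)/6 = (⅙)*(-197418816) = -32903136)
E - B(-393) = -32903136 - 1*0 = -32903136 + 0 = -32903136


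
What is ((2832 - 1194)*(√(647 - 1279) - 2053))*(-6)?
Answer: 20176884 - 19656*I*√158 ≈ 2.0177e+7 - 2.4707e+5*I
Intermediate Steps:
((2832 - 1194)*(√(647 - 1279) - 2053))*(-6) = (1638*(√(-632) - 2053))*(-6) = (1638*(2*I*√158 - 2053))*(-6) = (1638*(-2053 + 2*I*√158))*(-6) = (-3362814 + 3276*I*√158)*(-6) = 20176884 - 19656*I*√158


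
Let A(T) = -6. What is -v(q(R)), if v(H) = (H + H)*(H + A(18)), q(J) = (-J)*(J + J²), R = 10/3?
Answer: -3801200/729 ≈ -5214.3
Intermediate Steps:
R = 10/3 (R = 10*(⅓) = 10/3 ≈ 3.3333)
q(J) = -J*(J + J²)
v(H) = 2*H*(-6 + H) (v(H) = (H + H)*(H - 6) = (2*H)*(-6 + H) = 2*H*(-6 + H))
-v(q(R)) = -2*(10/3)²*(-1 - 1*10/3)*(-6 + (10/3)²*(-1 - 1*10/3)) = -2*100*(-1 - 10/3)/9*(-6 + 100*(-1 - 10/3)/9) = -2*(100/9)*(-13/3)*(-6 + (100/9)*(-13/3)) = -2*(-1300)*(-6 - 1300/27)/27 = -2*(-1300)*(-1462)/(27*27) = -1*3801200/729 = -3801200/729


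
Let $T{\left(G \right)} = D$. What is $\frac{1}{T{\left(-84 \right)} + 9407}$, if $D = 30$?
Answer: $\frac{1}{9437} \approx 0.00010597$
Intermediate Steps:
$T{\left(G \right)} = 30$
$\frac{1}{T{\left(-84 \right)} + 9407} = \frac{1}{30 + 9407} = \frac{1}{9437}$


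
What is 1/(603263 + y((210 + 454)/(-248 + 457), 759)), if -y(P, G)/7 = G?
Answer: 1/597950 ≈ 1.6724e-6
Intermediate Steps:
y(P, G) = -7*G
1/(603263 + y((210 + 454)/(-248 + 457), 759)) = 1/(603263 - 7*759) = 1/(603263 - 5313) = 1/597950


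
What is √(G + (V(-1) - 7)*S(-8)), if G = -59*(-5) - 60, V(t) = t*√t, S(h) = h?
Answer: √(291 + 8*I) ≈ 17.06 + 0.2345*I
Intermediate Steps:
V(t) = t^(3/2)
G = 235 (G = 295 - 60 = 235)
√(G + (V(-1) - 7)*S(-8)) = √(235 + ((-1)^(3/2) - 7)*(-8)) = √(235 + (-I - 7)*(-8)) = √(235 + (-7 - I)*(-8)) = √(235 + (56 + 8*I)) = √(291 + 8*I)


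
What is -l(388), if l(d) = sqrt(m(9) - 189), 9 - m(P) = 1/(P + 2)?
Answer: -I*sqrt(21791)/11 ≈ -13.42*I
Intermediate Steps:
m(P) = 9 - 1/(2 + P) (m(P) = 9 - 1/(P + 2) = 9 - 1/(2 + P))
l(d) = I*sqrt(21791)/11 (l(d) = sqrt((17 + 9*9)/(2 + 9) - 189) = sqrt((17 + 81)/11 - 189) = sqrt((1/11)*98 - 189) = sqrt(98/11 - 189) = sqrt(-1981/11) = I*sqrt(21791)/11)
-l(388) = -I*sqrt(21791)/11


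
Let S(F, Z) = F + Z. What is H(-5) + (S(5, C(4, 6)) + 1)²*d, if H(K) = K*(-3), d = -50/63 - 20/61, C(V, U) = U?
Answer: -62555/427 ≈ -146.50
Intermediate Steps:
d = -4310/3843 (d = -50*1/63 - 20*1/61 = -50/63 - 20/61 = -4310/3843 ≈ -1.1215)
H(K) = -3*K
H(-5) + (S(5, C(4, 6)) + 1)²*d = -3*(-5) + ((5 + 6) + 1)²*(-4310/3843) = 15 + (11 + 1)²*(-4310/3843) = 15 + 12²*(-4310/3843) = 15 + 144*(-4310/3843) = 15 - 68960/427 = -62555/427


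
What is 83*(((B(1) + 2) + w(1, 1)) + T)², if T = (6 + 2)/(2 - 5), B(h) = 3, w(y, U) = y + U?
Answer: 14027/9 ≈ 1558.6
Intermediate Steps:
w(y, U) = U + y
T = -8/3 (T = 8/(-3) = 8*(-⅓) = -8/3 ≈ -2.6667)
83*(((B(1) + 2) + w(1, 1)) + T)² = 83*(((3 + 2) + (1 + 1)) - 8/3)² = 83*((5 + 2) - 8/3)² = 83*(7 - 8/3)² = 83*(13/3)² = 83*(169/9) = 14027/9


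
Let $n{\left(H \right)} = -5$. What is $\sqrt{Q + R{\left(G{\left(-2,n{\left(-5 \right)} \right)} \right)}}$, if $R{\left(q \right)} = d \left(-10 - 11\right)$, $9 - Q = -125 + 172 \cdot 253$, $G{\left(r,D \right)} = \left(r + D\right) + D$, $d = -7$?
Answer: $i \sqrt{43235} \approx 207.93 i$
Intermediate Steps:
$G{\left(r,D \right)} = r + 2 D$ ($G{\left(r,D \right)} = \left(D + r\right) + D = r + 2 D$)
$Q = -43382$ ($Q = 9 - \left(-125 + 172 \cdot 253\right) = 9 - \left(-125 + 43516\right) = 9 - 43391 = -43382$)
$R{\left(q \right)} = 147$ ($R{\left(q \right)} = - 7 \left(-10 - 11\right) = \left(-7\right) \left(-21\right) = 147$)
$\sqrt{Q + R{\left(G{\left(-2,n{\left(-5 \right)} \right)} \right)}} = \sqrt{-43382 + 147} = \sqrt{-43235} = i \sqrt{43235}$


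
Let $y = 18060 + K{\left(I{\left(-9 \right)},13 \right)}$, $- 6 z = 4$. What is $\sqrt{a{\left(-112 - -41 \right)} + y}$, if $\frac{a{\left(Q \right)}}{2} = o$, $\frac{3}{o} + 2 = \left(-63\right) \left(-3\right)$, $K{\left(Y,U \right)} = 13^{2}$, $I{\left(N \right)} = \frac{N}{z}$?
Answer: $\frac{\sqrt{637451023}}{187} \approx 135.01$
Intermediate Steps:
$z = - \frac{2}{3}$ ($z = \left(- \frac{1}{6}\right) 4 = - \frac{2}{3} \approx -0.66667$)
$I{\left(N \right)} = - \frac{3 N}{2}$ ($I{\left(N \right)} = \frac{N}{- \frac{2}{3}} = N \left(- \frac{3}{2}\right) = - \frac{3 N}{2}$)
$K{\left(Y,U \right)} = 169$
$o = \frac{3}{187}$ ($o = \frac{3}{-2 - -189} = \frac{3}{-2 + 189} = \frac{3}{187} \approx 0.016043$)
$a{\left(Q \right)} = \frac{6}{187}$ ($a{\left(Q \right)} = 2 \cdot \frac{3}{187} = \frac{6}{187}$)
$y = 18229$ ($y = 18060 + 169 = 18229$)
$\sqrt{a{\left(-112 - -41 \right)} + y} = \sqrt{\frac{6}{187} + 18229} = \sqrt{\frac{3408829}{187}} = \frac{\sqrt{637451023}}{187}$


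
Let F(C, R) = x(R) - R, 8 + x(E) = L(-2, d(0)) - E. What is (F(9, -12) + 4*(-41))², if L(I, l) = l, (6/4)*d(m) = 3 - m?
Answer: 21316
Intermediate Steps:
d(m) = 2 - 2*m/3 (d(m) = 2*(3 - m)/3 = 2 - 2*m/3)
x(E) = -6 - E (x(E) = -8 + ((2 - ⅔*0) - E) = -8 + ((2 + 0) - E) = -8 + (2 - E) = -6 - E)
F(C, R) = -6 - 2*R (F(C, R) = (-6 - R) - R = -6 - 2*R)
(F(9, -12) + 4*(-41))² = ((-6 - 2*(-12)) + 4*(-41))² = ((-6 + 24) - 164)² = (18 - 164)² = (-146)² = 21316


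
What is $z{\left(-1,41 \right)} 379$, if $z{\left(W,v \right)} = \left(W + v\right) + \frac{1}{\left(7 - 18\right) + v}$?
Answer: $\frac{455179}{30} \approx 15173.0$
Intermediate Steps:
$z{\left(W,v \right)} = W + v + \frac{1}{-11 + v}$ ($z{\left(W,v \right)} = \left(W + v\right) + \frac{1}{\left(7 - 18\right) + v} = \left(W + v\right) + \frac{1}{-11 + v} = W + v + \frac{1}{-11 + v}$)
$z{\left(-1,41 \right)} 379 = \frac{1 + 41^{2} - -11 - 451 - 41}{-11 + 41} \cdot 379 = \frac{1 + 1681 + 11 - 451 - 41}{30} \cdot 379 = \frac{1}{30} \cdot 1201 \cdot 379 = \frac{1201}{30} \cdot 379 = \frac{455179}{30}$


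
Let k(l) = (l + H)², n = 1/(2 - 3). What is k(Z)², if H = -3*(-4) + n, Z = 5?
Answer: 65536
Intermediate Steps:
n = -1 (n = 1/(-1) = -1)
H = 11 (H = -3*(-4) - 1 = 12 - 1 = 11)
k(l) = (11 + l)² (k(l) = (l + 11)² = (11 + l)²)
k(Z)² = ((11 + 5)²)² = (16²)² = 256² = 65536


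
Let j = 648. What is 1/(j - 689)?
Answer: -1/41 ≈ -0.024390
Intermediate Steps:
1/(j - 689) = 1/(648 - 689) = 1/(-41) = -1/41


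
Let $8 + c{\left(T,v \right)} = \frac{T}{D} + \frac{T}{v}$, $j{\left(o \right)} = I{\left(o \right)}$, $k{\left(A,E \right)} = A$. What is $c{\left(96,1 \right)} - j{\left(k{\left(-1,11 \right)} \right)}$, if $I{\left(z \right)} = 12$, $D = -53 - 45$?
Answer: $\frac{3676}{49} \approx 75.02$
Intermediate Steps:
$D = -98$ ($D = -53 - 45 = -98$)
$j{\left(o \right)} = 12$
$c{\left(T,v \right)} = -8 - \frac{T}{98} + \frac{T}{v}$ ($c{\left(T,v \right)} = -8 + \left(\frac{T}{-98} + \frac{T}{v}\right) = -8 + \left(T \left(- \frac{1}{98}\right) + \frac{T}{v}\right) = -8 - \left(\frac{T}{98} - \frac{T}{v}\right) = -8 - \frac{T}{98} + \frac{T}{v}$)
$c{\left(96,1 \right)} - j{\left(k{\left(-1,11 \right)} \right)} = \left(-8 - \frac{48}{49} + \frac{96}{1}\right) - 12 = \left(-8 - \frac{48}{49} + 96 \cdot 1\right) - 12 = \left(-8 - \frac{48}{49} + 96\right) - 12 = \frac{4264}{49} - 12 = \frac{3676}{49}$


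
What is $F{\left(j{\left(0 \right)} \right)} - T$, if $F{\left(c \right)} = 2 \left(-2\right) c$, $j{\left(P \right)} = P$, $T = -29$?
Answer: $29$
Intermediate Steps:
$F{\left(c \right)} = - 4 c$
$F{\left(j{\left(0 \right)} \right)} - T = \left(-4\right) 0 - -29 = 0 + 29 = 29$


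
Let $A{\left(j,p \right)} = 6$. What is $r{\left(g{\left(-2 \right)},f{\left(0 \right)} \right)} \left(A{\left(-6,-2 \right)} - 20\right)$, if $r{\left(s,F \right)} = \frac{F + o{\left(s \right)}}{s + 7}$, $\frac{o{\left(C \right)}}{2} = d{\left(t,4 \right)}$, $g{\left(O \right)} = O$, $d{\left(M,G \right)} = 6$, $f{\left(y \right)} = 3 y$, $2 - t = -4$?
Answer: $- \frac{168}{5} \approx -33.6$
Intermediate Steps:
$t = 6$ ($t = 2 - -4 = 2 + 4 = 6$)
$o{\left(C \right)} = 12$ ($o{\left(C \right)} = 2 \cdot 6 = 12$)
$r{\left(s,F \right)} = \frac{12 + F}{7 + s}$ ($r{\left(s,F \right)} = \frac{F + 12}{s + 7} = \frac{12 + F}{7 + s}$)
$r{\left(g{\left(-2 \right)},f{\left(0 \right)} \right)} \left(A{\left(-6,-2 \right)} - 20\right) = \frac{12 + 3 \cdot 0}{7 - 2} \left(6 - 20\right) = \frac{12 + 0}{5} \left(6 - 20\right) = \frac{1}{5} \cdot 12 \left(-14\right) = \frac{12}{5} \left(-14\right) = - \frac{168}{5}$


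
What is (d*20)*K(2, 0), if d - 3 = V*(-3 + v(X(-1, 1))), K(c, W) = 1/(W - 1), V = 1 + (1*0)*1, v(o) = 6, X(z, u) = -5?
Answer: -120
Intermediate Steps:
V = 1 (V = 1 + 0*1 = 1 + 0 = 1)
K(c, W) = 1/(-1 + W)
d = 6 (d = 3 + 1*(-3 + 6) = 3 + 1*3 = 3 + 3 = 6)
(d*20)*K(2, 0) = (6*20)/(-1 + 0) = 120/(-1) = 120*(-1) = -120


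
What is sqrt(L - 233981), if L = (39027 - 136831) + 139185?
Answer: 30*I*sqrt(214) ≈ 438.86*I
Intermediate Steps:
L = 41381 (L = -97804 + 139185 = 41381)
sqrt(L - 233981) = sqrt(41381 - 233981) = sqrt(-192600) = 30*I*sqrt(214)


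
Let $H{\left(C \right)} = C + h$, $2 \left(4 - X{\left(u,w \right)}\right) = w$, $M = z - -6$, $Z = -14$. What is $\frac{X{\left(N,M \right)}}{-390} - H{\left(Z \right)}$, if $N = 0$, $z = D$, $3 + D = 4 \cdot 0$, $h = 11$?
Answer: $\frac{467}{156} \approx 2.9936$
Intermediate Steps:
$D = -3$ ($D = -3 + 4 \cdot 0 = -3 + 0 = -3$)
$z = -3$
$M = 3$ ($M = -3 - -6 = -3 + 6 = 3$)
$X{\left(u,w \right)} = 4 - \frac{w}{2}$
$H{\left(C \right)} = 11 + C$ ($H{\left(C \right)} = C + 11 = 11 + C$)
$\frac{X{\left(N,M \right)}}{-390} - H{\left(Z \right)} = \frac{4 - \frac{3}{2}}{-390} - \left(11 - 14\right) = \left(4 - \frac{3}{2}\right) \left(- \frac{1}{390}\right) - -3 = \frac{5}{2} \left(- \frac{1}{390}\right) + 3 = - \frac{1}{156} + 3 = \frac{467}{156}$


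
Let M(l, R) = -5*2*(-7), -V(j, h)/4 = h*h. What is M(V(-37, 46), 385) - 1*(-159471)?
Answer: 159541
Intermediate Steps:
V(j, h) = -4*h**2 (V(j, h) = -4*h*h = -4*h**2)
M(l, R) = 70 (M(l, R) = -10*(-7) = 70)
M(V(-37, 46), 385) - 1*(-159471) = 70 - 1*(-159471) = 70 + 159471 = 159541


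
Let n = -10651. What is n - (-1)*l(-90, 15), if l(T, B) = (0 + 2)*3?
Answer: -10645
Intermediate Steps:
l(T, B) = 6 (l(T, B) = 2*3 = 6)
n - (-1)*l(-90, 15) = -10651 - (-1)*6 = -10651 - 1*(-6) = -10651 + 6 = -10645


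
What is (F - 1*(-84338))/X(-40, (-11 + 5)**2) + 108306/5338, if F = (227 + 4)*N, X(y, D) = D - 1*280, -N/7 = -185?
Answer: -1010302795/651236 ≈ -1551.4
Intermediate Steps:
N = 1295 (N = -7*(-185) = 1295)
X(y, D) = -280 + D (X(y, D) = D - 280 = -280 + D)
F = 299145 (F = (227 + 4)*1295 = 231*1295 = 299145)
(F - 1*(-84338))/X(-40, (-11 + 5)**2) + 108306/5338 = (299145 - 1*(-84338))/(-280 + (-11 + 5)**2) + 108306/5338 = (299145 + 84338)/(-280 + (-6)**2) + 108306*(1/5338) = 383483/(-280 + 36) + 54153/2669 = 383483/(-244) + 54153/2669 = 383483*(-1/244) + 54153/2669 = -383483/244 + 54153/2669 = -1010302795/651236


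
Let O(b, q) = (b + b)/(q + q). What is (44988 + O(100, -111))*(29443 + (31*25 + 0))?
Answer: 150895637824/111 ≈ 1.3594e+9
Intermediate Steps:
O(b, q) = b/q (O(b, q) = (2*b)/((2*q)) = (2*b)*(1/(2*q)) = b/q)
(44988 + O(100, -111))*(29443 + (31*25 + 0)) = (44988 + 100/(-111))*(29443 + (31*25 + 0)) = (44988 + 100*(-1/111))*(29443 + (775 + 0)) = (44988 - 100/111)*(29443 + 775) = (4993568/111)*30218 = 150895637824/111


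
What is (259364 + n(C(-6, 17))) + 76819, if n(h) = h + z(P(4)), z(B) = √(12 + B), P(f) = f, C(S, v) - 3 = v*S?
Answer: 336088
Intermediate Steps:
C(S, v) = 3 + S*v (C(S, v) = 3 + v*S = 3 + S*v)
n(h) = 4 + h (n(h) = h + √(12 + 4) = h + √16 = h + 4 = 4 + h)
(259364 + n(C(-6, 17))) + 76819 = (259364 + (4 + (3 - 6*17))) + 76819 = (259364 + (4 + (3 - 102))) + 76819 = (259364 + (4 - 99)) + 76819 = (259364 - 95) + 76819 = 259269 + 76819 = 336088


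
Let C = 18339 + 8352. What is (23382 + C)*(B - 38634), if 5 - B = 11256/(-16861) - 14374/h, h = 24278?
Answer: -395885098981087500/204675679 ≈ -1.9342e+9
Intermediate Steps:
C = 26691
B = 1281194986/204675679 (B = 5 - (11256/(-16861) - 14374/24278) = 5 - (11256*(-1/16861) - 14374*1/24278) = 5 - (-11256/16861 - 7187/12139) = 5 - 1*(-257816591/204675679) = 5 + 257816591/204675679 = 1281194986/204675679 ≈ 6.2596)
(23382 + C)*(B - 38634) = (23382 + 26691)*(1281194986/204675679 - 38634) = 50073*(-7906158987500/204675679) = -395885098981087500/204675679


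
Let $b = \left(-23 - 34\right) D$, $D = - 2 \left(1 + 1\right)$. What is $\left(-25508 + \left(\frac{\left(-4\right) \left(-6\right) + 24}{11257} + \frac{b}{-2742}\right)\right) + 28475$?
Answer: $\frac{15263174353}{5144449} \approx 2966.9$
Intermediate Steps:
$D = -4$ ($D = \left(-2\right) 2 = -4$)
$b = 228$ ($b = \left(-23 - 34\right) \left(-4\right) = \left(-57\right) \left(-4\right) = 228$)
$\left(-25508 + \left(\frac{\left(-4\right) \left(-6\right) + 24}{11257} + \frac{b}{-2742}\right)\right) + 28475 = \left(-25508 + \left(\frac{\left(-4\right) \left(-6\right) + 24}{11257} + \frac{228}{-2742}\right)\right) + 28475 = \left(-25508 + \left(\left(24 + 24\right) \frac{1}{11257} + 228 \left(- \frac{1}{2742}\right)\right)\right) + 28475 = \left(-25508 + \left(48 \cdot \frac{1}{11257} - \frac{38}{457}\right)\right) + 28475 = \left(-25508 + \left(\frac{48}{11257} - \frac{38}{457}\right)\right) + 28475 = \left(-25508 - \frac{405830}{5144449}\right) + 28475 = - \frac{131225010922}{5144449} + 28475 = \frac{15263174353}{5144449}$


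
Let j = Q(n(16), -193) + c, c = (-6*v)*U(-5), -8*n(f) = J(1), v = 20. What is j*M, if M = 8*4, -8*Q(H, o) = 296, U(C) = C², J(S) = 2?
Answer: -97184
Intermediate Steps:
n(f) = -¼ (n(f) = -⅛*2 = -¼)
c = -3000 (c = -6*20*(-5)² = -120*25 = -3000)
Q(H, o) = -37 (Q(H, o) = -⅛*296 = -37)
M = 32
j = -3037 (j = -37 - 3000 = -3037)
j*M = -3037*32 = -97184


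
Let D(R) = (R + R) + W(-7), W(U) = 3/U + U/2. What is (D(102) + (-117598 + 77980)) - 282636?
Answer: -4508755/14 ≈ -3.2205e+5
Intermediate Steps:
W(U) = U/2 + 3/U (W(U) = 3/U + U*(½) = 3/U + U/2 = U/2 + 3/U)
D(R) = -55/14 + 2*R (D(R) = (R + R) + ((½)*(-7) + 3/(-7)) = 2*R + (-7/2 + 3*(-⅐)) = 2*R + (-7/2 - 3/7) = 2*R - 55/14 = -55/14 + 2*R)
(D(102) + (-117598 + 77980)) - 282636 = ((-55/14 + 2*102) + (-117598 + 77980)) - 282636 = ((-55/14 + 204) - 39618) - 282636 = (2801/14 - 39618) - 282636 = -551851/14 - 282636 = -4508755/14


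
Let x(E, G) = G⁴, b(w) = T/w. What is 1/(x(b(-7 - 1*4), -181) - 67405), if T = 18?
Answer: 1/1073215716 ≈ 9.3178e-10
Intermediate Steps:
b(w) = 18/w
1/(x(b(-7 - 1*4), -181) - 67405) = 1/((-181)⁴ - 67405) = 1/(1073283121 - 67405) = 1/1073215716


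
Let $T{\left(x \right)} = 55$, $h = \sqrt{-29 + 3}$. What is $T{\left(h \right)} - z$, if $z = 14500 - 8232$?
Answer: $-6213$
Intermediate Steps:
$h = i \sqrt{26}$ ($h = \sqrt{-26} = i \sqrt{26} \approx 5.099 i$)
$z = 6268$ ($z = 14500 - 8232 = 6268$)
$T{\left(h \right)} - z = 55 - 6268 = -6213$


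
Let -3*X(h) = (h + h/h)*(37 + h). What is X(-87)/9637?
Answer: -4300/28911 ≈ -0.14873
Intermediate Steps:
X(h) = -(1 + h)*(37 + h)/3 (X(h) = -(h + h/h)*(37 + h)/3 = -(h + 1)*(37 + h)/3 = -(1 + h)*(37 + h)/3)
X(-87)/9637 = (-37/3 - 38/3*(-87) - ⅓*(-87)²)/9637 = (-37/3 + 1102 - ⅓*7569)*(1/9637) = (-37/3 + 1102 - 2523)*(1/9637) = -4300/3*1/9637 = -4300/28911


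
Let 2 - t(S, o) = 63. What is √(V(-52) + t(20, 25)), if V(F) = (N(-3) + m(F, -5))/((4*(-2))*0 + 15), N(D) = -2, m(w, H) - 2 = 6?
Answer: I*√1515/5 ≈ 7.7846*I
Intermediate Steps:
m(w, H) = 8 (m(w, H) = 2 + 6 = 8)
t(S, o) = -61 (t(S, o) = 2 - 1*63 = 2 - 63 = -61)
V(F) = ⅖ (V(F) = (-2 + 8)/((4*(-2))*0 + 15) = 6/(-8*0 + 15) = 6/(0 + 15) = 6/15 = 6*(1/15) = ⅖)
√(V(-52) + t(20, 25)) = √(⅖ - 61) = √(-303/5) = I*√1515/5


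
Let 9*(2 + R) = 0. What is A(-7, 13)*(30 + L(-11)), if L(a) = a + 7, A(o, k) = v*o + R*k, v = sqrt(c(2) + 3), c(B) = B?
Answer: -676 - 182*sqrt(5) ≈ -1083.0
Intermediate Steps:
R = -2 (R = -2 + (1/9)*0 = -2 + 0 = -2)
v = sqrt(5) (v = sqrt(2 + 3) = sqrt(5) ≈ 2.2361)
A(o, k) = -2*k + o*sqrt(5) (A(o, k) = sqrt(5)*o - 2*k = o*sqrt(5) - 2*k = -2*k + o*sqrt(5))
L(a) = 7 + a
A(-7, 13)*(30 + L(-11)) = (-2*13 - 7*sqrt(5))*(30 + (7 - 11)) = (-26 - 7*sqrt(5))*(30 - 4) = (-26 - 7*sqrt(5))*26 = -676 - 182*sqrt(5)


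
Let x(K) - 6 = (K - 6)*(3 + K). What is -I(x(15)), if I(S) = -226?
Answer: 226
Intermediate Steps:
x(K) = 6 + (-6 + K)*(3 + K) (x(K) = 6 + (K - 6)*(3 + K) = 6 + (-6 + K)*(3 + K))
-I(x(15)) = -1*(-226) = 226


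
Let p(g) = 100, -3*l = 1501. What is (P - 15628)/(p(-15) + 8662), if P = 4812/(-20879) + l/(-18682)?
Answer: -18287880688525/10253156010708 ≈ -1.7836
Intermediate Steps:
l = -1501/3 (l = -⅓*1501 = -1501/3 ≈ -500.33)
P = -238353973/1170184434 (P = 4812/(-20879) - 1501/3/(-18682) = 4812*(-1/20879) - 1501/3*(-1/18682) = -4812/20879 + 1501/56046 = -238353973/1170184434 ≈ -0.20369)
(P - 15628)/(p(-15) + 8662) = (-238353973/1170184434 - 15628)/(100 + 8662) = -18287880688525/1170184434/8762 = -18287880688525/1170184434*1/8762 = -18287880688525/10253156010708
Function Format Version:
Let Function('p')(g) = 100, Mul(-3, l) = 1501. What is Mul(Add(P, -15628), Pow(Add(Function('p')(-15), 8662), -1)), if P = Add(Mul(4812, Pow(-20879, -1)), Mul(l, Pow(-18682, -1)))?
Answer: Rational(-18287880688525, 10253156010708) ≈ -1.7836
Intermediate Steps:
l = Rational(-1501, 3) (l = Mul(Rational(-1, 3), 1501) = Rational(-1501, 3) ≈ -500.33)
P = Rational(-238353973, 1170184434) (P = Add(Mul(4812, Pow(-20879, -1)), Mul(Rational(-1501, 3), Pow(-18682, -1))) = Add(Mul(4812, Rational(-1, 20879)), Mul(Rational(-1501, 3), Rational(-1, 18682))) = Add(Rational(-4812, 20879), Rational(1501, 56046)) = Rational(-238353973, 1170184434) ≈ -0.20369)
Mul(Add(P, -15628), Pow(Add(Function('p')(-15), 8662), -1)) = Mul(Add(Rational(-238353973, 1170184434), -15628), Pow(Add(100, 8662), -1)) = Mul(Rational(-18287880688525, 1170184434), Pow(8762, -1)) = Mul(Rational(-18287880688525, 1170184434), Rational(1, 8762)) = Rational(-18287880688525, 10253156010708)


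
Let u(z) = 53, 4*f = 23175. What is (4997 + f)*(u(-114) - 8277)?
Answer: -88743128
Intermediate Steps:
f = 23175/4 (f = (1/4)*23175 = 23175/4 ≈ 5793.8)
(4997 + f)*(u(-114) - 8277) = (4997 + 23175/4)*(53 - 8277) = (43163/4)*(-8224) = -88743128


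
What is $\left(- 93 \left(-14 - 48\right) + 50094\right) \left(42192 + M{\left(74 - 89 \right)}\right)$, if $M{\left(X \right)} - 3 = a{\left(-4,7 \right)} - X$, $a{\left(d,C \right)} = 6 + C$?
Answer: $2358576780$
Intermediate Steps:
$M{\left(X \right)} = 16 - X$ ($M{\left(X \right)} = 3 - \left(-13 + X\right) = 16 - X$)
$\left(- 93 \left(-14 - 48\right) + 50094\right) \left(42192 + M{\left(74 - 89 \right)}\right) = \left(- 93 \left(-14 - 48\right) + 50094\right) \left(42192 + \left(16 - \left(74 - 89\right)\right)\right) = \left(\left(-93\right) \left(-62\right) + 50094\right) \left(42192 + \left(16 - \left(74 - 89\right)\right)\right) = \left(5766 + 50094\right) \left(42192 + \left(16 - -15\right)\right) = 55860 \left(42192 + \left(16 + 15\right)\right) = 55860 \left(42192 + 31\right) = 55860 \cdot 42223 = 2358576780$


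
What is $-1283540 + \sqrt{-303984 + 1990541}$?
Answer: $-1283540 + \sqrt{1686557} \approx -1.2822 \cdot 10^{6}$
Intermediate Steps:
$-1283540 + \sqrt{-303984 + 1990541} = -1283540 + \sqrt{1686557}$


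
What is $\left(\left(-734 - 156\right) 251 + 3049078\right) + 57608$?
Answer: $2883296$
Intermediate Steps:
$\left(\left(-734 - 156\right) 251 + 3049078\right) + 57608 = \left(\left(-890\right) 251 + 3049078\right) + 57608 = \left(-223390 + 3049078\right) + 57608 = 2825688 + 57608 = 2883296$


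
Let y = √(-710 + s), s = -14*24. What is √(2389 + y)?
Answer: √(2389 + I*√1046) ≈ 48.879 + 0.3308*I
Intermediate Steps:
s = -336
y = I*√1046 (y = √(-710 - 336) = √(-1046) = I*√1046 ≈ 32.342*I)
√(2389 + y) = √(2389 + I*√1046)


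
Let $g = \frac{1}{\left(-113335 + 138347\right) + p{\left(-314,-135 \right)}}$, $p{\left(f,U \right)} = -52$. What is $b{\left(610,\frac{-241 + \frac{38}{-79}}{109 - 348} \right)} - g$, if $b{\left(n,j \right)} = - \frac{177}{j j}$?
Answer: $- \frac{58331637476187}{336434849920} \approx -173.38$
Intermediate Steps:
$b{\left(n,j \right)} = - \frac{177}{j^{2}}$
$g = \frac{1}{24960}$ ($g = \frac{1}{\left(-113335 + 138347\right) - 52} = \frac{1}{25012 - 52} = \frac{1}{24960} \approx 4.0064 \cdot 10^{-5}$)
$b{\left(610,\frac{-241 + \frac{38}{-79}}{109 - 348} \right)} - g = - \frac{177}{\left(-241 + \frac{38}{-79}\right)^{2} \frac{1}{\left(109 - 348\right)^{2}}} - \frac{1}{24960} = - \frac{177}{\frac{1}{57121} \left(-241 + 38 \left(- \frac{1}{79}\right)\right)^{2}} - \frac{1}{24960} = - \frac{177}{\frac{1}{57121} \left(-241 - \frac{38}{79}\right)^{2}} - \frac{1}{24960} = - \frac{177}{\frac{363931929}{356492161}} - \frac{1}{24960} = \left(-177\right) \frac{356492161}{363931929} - \frac{1}{24960} = - \frac{21033037499}{121310643} - \frac{1}{24960} = - \frac{58331637476187}{336434849920}$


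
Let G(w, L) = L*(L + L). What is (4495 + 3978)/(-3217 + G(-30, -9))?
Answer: -8473/3055 ≈ -2.7735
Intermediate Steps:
G(w, L) = 2*L² (G(w, L) = L*(2*L) = 2*L²)
(4495 + 3978)/(-3217 + G(-30, -9)) = (4495 + 3978)/(-3217 + 2*(-9)²) = 8473/(-3217 + 2*81) = 8473/(-3217 + 162) = 8473/(-3055) = 8473*(-1/3055) = -8473/3055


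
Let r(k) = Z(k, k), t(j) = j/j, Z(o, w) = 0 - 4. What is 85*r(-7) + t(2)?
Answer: -339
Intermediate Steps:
Z(o, w) = -4
t(j) = 1
r(k) = -4
85*r(-7) + t(2) = 85*(-4) + 1 = -340 + 1 = -339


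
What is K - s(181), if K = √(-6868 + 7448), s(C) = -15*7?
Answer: 105 + 2*√145 ≈ 129.08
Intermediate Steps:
s(C) = -105
K = 2*√145 (K = √580 = 2*√145 ≈ 24.083)
K - s(181) = 2*√145 - 1*(-105) = 2*√145 + 105 = 105 + 2*√145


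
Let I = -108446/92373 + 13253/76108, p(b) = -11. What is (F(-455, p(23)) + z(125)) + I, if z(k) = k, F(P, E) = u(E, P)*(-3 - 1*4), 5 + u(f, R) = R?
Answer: 23509405341181/7030324284 ≈ 3344.0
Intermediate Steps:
u(f, R) = -5 + R
F(P, E) = 35 - 7*P (F(P, E) = (-5 + P)*(-3 - 1*4) = (-5 + P)*(-3 - 4) = (-5 + P)*(-7) = 35 - 7*P)
I = -7029388799/7030324284 (I = -108446*1/92373 + 13253*(1/76108) = -108446/92373 + 13253/76108 = -7029388799/7030324284 ≈ -0.99987)
(F(-455, p(23)) + z(125)) + I = ((35 - 7*(-455)) + 125) - 7029388799/7030324284 = ((35 + 3185) + 125) - 7029388799/7030324284 = (3220 + 125) - 7029388799/7030324284 = 3345 - 7029388799/7030324284 = 23509405341181/7030324284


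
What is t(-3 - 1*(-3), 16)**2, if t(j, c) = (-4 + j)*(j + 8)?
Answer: 1024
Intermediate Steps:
t(j, c) = (-4 + j)*(8 + j)
t(-3 - 1*(-3), 16)**2 = (-32 + (-3 - 1*(-3))**2 + 4*(-3 - 1*(-3)))**2 = (-32 + (-3 + 3)**2 + 4*(-3 + 3))**2 = (-32 + 0**2 + 4*0)**2 = (-32 + 0 + 0)**2 = (-32)**2 = 1024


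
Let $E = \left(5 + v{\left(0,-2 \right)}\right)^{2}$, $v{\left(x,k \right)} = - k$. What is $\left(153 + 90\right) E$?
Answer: $11907$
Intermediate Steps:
$E = 49$ ($E = \left(5 - -2\right)^{2} = \left(5 + 2\right)^{2} = 7^{2} = 49$)
$\left(153 + 90\right) E = \left(153 + 90\right) 49 = 243 \cdot 49 = 11907$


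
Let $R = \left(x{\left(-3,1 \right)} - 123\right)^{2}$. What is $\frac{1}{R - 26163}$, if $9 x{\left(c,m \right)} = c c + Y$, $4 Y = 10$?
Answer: $- \frac{324}{3676331} \approx -8.8131 \cdot 10^{-5}$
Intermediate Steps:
$Y = \frac{5}{2}$ ($Y = \frac{1}{4} \cdot 10 = \frac{5}{2} \approx 2.5$)
$x{\left(c,m \right)} = \frac{5}{18} + \frac{c^{2}}{9}$ ($x{\left(c,m \right)} = \frac{c c + \frac{5}{2}}{9} = \frac{c^{2} + \frac{5}{2}}{9} = \frac{\frac{5}{2} + c^{2}}{9} = \frac{5}{18} + \frac{c^{2}}{9}$)
$R = \frac{4800481}{324}$ ($R = \left(\left(\frac{5}{18} + \frac{\left(-3\right)^{2}}{9}\right) - 123\right)^{2} = \left(\left(\frac{5}{18} + \frac{1}{9} \cdot 9\right) - 123\right)^{2} = \left(\left(\frac{5}{18} + 1\right) - 123\right)^{2} = \left(\frac{23}{18} - 123\right)^{2} = \left(- \frac{2191}{18}\right)^{2} = \frac{4800481}{324} \approx 14816.0$)
$\frac{1}{R - 26163} = \frac{1}{\frac{4800481}{324} - 26163} = \frac{1}{- \frac{3676331}{324}} = - \frac{324}{3676331}$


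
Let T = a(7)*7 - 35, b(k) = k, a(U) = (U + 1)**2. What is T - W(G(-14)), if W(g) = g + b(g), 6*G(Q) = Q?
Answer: 1253/3 ≈ 417.67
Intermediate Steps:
a(U) = (1 + U)**2
G(Q) = Q/6
W(g) = 2*g (W(g) = g + g = 2*g)
T = 413 (T = (1 + 7)**2*7 - 35 = 8**2*7 - 35 = 64*7 - 35 = 448 - 35 = 413)
T - W(G(-14)) = 413 - 2*(1/6)*(-14) = 413 - 2*(-7)/3 = 413 - 1*(-14/3) = 413 + 14/3 = 1253/3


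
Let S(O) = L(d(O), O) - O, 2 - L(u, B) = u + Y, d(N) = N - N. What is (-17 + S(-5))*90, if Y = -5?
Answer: -450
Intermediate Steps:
d(N) = 0
L(u, B) = 7 - u (L(u, B) = 2 - (u - 5) = 2 - (-5 + u) = 2 + (5 - u) = 7 - u)
S(O) = 7 - O (S(O) = (7 - 1*0) - O = (7 + 0) - O = 7 - O)
(-17 + S(-5))*90 = (-17 + (7 - 1*(-5)))*90 = (-17 + (7 + 5))*90 = (-17 + 12)*90 = -5*90 = -450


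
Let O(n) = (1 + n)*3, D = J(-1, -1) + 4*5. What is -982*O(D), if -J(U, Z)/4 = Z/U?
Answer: -50082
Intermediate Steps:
J(U, Z) = -4*Z/U
D = 16 (D = -4*(-1)/(-1) + 4*5 = -4*(-1)*(-1) + 20 = -4 + 20 = 16)
O(n) = 3 + 3*n
-982*O(D) = -982*(3 + 3*16) = -982*(3 + 48) = -982*51 = -50082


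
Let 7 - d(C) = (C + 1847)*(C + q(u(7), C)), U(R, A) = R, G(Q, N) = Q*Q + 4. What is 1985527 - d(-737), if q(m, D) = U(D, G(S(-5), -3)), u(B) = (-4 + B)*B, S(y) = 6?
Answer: 349380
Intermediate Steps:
G(Q, N) = 4 + Q**2 (G(Q, N) = Q**2 + 4 = 4 + Q**2)
u(B) = B*(-4 + B)
q(m, D) = D
d(C) = 7 - 2*C*(1847 + C) (d(C) = 7 - (C + 1847)*(C + C) = 7 - (1847 + C)*2*C = 7 - 2*C*(1847 + C))
1985527 - d(-737) = 1985527 - (7 - 3694*(-737) - 2*(-737)**2) = 1985527 - (7 + 2722478 - 2*543169) = 1985527 - (7 + 2722478 - 1086338) = 1985527 - 1*1636147 = 1985527 - 1636147 = 349380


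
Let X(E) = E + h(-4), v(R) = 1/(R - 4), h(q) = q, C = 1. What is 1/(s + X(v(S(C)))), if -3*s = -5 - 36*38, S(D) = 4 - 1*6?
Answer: 2/907 ≈ 0.0022051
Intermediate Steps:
S(D) = -2 (S(D) = 4 - 6 = -2)
v(R) = 1/(-4 + R)
X(E) = -4 + E (X(E) = E - 4 = -4 + E)
s = 1373/3 (s = -(-5 - 36*38)/3 = -(-5 - 1368)/3 = -1/3*(-1373) = 1373/3 ≈ 457.67)
1/(s + X(v(S(C)))) = 1/(1373/3 + (-4 + 1/(-4 - 2))) = 1/(1373/3 + (-4 + 1/(-6))) = 1/(1373/3 + (-4 - 1/6)) = 1/(1373/3 - 25/6) = 1/(907/2) = 2/907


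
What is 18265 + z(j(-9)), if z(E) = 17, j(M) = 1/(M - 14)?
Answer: 18282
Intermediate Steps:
j(M) = 1/(-14 + M)
18265 + z(j(-9)) = 18265 + 17 = 18282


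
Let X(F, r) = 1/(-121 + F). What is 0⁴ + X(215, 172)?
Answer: 1/94 ≈ 0.010638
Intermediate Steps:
0⁴ + X(215, 172) = 0⁴ + 1/(-121 + 215) = 0 + 1/94 = 1/94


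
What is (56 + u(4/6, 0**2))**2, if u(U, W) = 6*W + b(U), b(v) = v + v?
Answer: 29584/9 ≈ 3287.1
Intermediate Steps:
b(v) = 2*v
u(U, W) = 2*U + 6*W (u(U, W) = 6*W + 2*U = 2*U + 6*W)
(56 + u(4/6, 0**2))**2 = (56 + (2*(4/6) + 6*0**2))**2 = (56 + (2*(4*(1/6)) + 6*0))**2 = (56 + (2*(2/3) + 0))**2 = (56 + (4/3 + 0))**2 = (56 + 4/3)**2 = (172/3)**2 = 29584/9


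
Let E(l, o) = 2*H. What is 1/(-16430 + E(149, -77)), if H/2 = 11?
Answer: -1/16386 ≈ -6.1028e-5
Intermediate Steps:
H = 22 (H = 2*11 = 22)
E(l, o) = 44 (E(l, o) = 2*22 = 44)
1/(-16430 + E(149, -77)) = 1/(-16430 + 44) = 1/(-16386) = -1/16386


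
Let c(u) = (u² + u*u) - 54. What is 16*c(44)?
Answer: 61088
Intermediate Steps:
c(u) = -54 + 2*u² (c(u) = (u² + u²) - 54 = 2*u² - 54 = -54 + 2*u²)
16*c(44) = 16*(-54 + 2*44²) = 16*(-54 + 2*1936) = 16*(-54 + 3872) = 16*3818 = 61088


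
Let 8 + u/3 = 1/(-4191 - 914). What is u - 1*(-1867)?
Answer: 9408512/5105 ≈ 1843.0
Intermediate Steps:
u = -122523/5105 (u = -24 + 3/(-4191 - 914) = -24 + 3/(-5105) = -24 + 3*(-1/5105) = -24 - 3/5105 = -122523/5105 ≈ -24.001)
u - 1*(-1867) = -122523/5105 - 1*(-1867) = -122523/5105 + 1867 = 9408512/5105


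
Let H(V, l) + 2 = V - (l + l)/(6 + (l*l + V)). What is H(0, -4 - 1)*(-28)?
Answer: 1456/31 ≈ 46.968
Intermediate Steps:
H(V, l) = -2 + V - 2*l/(6 + V + l²) (H(V, l) = -2 + (V - (l + l)/(6 + (l*l + V))) = -2 + (V - 2*l/(6 + (l² + V))) = -2 + (V - 2*l/(6 + (V + l²))) = -2 + (V - 2*l/(6 + V + l²)) = -2 + V - 2*l/(6 + V + l²))
H(0, -4 - 1)*(-28) = ((-12 + 0² - 2*(-4 - 1) - 2*(-4 - 1)² + 4*0 + 0*(-4 - 1)²)/(6 + 0 + (-4 - 1)²))*(-28) = ((-12 + 0 - 2*(-5) - 2*(-5)² + 0 + 0*(-5)²)/(6 + 0 + (-5)²))*(-28) = ((-12 + 0 + 10 - 2*25 + 0 + 0*25)/(6 + 0 + 25))*(-28) = ((-12 + 0 + 10 - 50 + 0 + 0)/31)*(-28) = ((1/31)*(-52))*(-28) = -52/31*(-28) = 1456/31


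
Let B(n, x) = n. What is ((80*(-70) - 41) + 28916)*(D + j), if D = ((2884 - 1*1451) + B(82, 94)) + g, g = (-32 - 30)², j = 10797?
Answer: 376030900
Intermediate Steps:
g = 3844 (g = (-62)² = 3844)
D = 5359 (D = ((2884 - 1*1451) + 82) + 3844 = ((2884 - 1451) + 82) + 3844 = (1433 + 82) + 3844 = 1515 + 3844 = 5359)
((80*(-70) - 41) + 28916)*(D + j) = ((80*(-70) - 41) + 28916)*(5359 + 10797) = ((-5600 - 41) + 28916)*16156 = (-5641 + 28916)*16156 = 23275*16156 = 376030900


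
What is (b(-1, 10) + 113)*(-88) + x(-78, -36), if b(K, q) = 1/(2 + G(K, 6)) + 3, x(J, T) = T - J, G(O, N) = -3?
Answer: -10078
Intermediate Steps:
b(K, q) = 2 (b(K, q) = 1/(2 - 3) + 3 = 1/(-1) + 3 = -1 + 3 = 2)
(b(-1, 10) + 113)*(-88) + x(-78, -36) = (2 + 113)*(-88) + (-36 - 1*(-78)) = 115*(-88) + (-36 + 78) = -10120 + 42 = -10078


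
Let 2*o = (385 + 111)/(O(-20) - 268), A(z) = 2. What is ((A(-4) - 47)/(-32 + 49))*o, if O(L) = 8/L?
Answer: 27900/11407 ≈ 2.4459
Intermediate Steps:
o = -620/671 (o = ((385 + 111)/(8/(-20) - 268))/2 = (496/(8*(-1/20) - 268))/2 = (496/(-2/5 - 268))/2 = (496/(-1342/5))/2 = (496*(-5/1342))/2 = (1/2)*(-1240/671) = -620/671 ≈ -0.92399)
((A(-4) - 47)/(-32 + 49))*o = ((2 - 47)/(-32 + 49))*(-620/671) = -45/17*(-620/671) = 27900/11407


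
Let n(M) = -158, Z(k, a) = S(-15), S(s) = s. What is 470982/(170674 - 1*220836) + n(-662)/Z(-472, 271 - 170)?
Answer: 430433/376215 ≈ 1.1441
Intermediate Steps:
Z(k, a) = -15
470982/(170674 - 1*220836) + n(-662)/Z(-472, 271 - 170) = 470982/(170674 - 1*220836) - 158/(-15) = 470982/(170674 - 220836) - 158*(-1/15) = 470982/(-50162) + 158/15 = 470982*(-1/50162) + 158/15 = -235491/25081 + 158/15 = 430433/376215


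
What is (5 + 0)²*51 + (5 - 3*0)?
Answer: 1280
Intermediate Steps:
(5 + 0)²*51 + (5 - 3*0) = 5²*51 + (5 + 0) = 25*51 + 5 = 1275 + 5 = 1280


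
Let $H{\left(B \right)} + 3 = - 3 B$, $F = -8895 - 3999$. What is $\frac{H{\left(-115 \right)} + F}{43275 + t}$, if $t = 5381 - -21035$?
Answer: $- \frac{12552}{69691} \approx -0.18011$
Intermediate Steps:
$F = -12894$
$H{\left(B \right)} = -3 - 3 B$
$t = 26416$ ($t = 5381 + 21035 = 26416$)
$\frac{H{\left(-115 \right)} + F}{43275 + t} = \frac{\left(-3 - -345\right) - 12894}{43275 + 26416} = \frac{\left(-3 + 345\right) - 12894}{69691} = \left(342 - 12894\right) \frac{1}{69691} = \left(-12552\right) \frac{1}{69691} = - \frac{12552}{69691}$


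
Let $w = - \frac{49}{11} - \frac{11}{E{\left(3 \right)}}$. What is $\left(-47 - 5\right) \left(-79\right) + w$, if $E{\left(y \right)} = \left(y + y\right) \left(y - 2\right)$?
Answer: $\frac{270713}{66} \approx 4101.7$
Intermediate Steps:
$E{\left(y \right)} = 2 y \left(-2 + y\right)$
$w = - \frac{415}{66}$ ($w = - \frac{49}{11} - \frac{11}{2 \cdot 3 \left(-2 + 3\right)} = \left(-49\right) \frac{1}{11} - \frac{11}{2 \cdot 3 \cdot 1} = - \frac{49}{11} - \frac{11}{6} = - \frac{415}{66} \approx -6.2879$)
$\left(-47 - 5\right) \left(-79\right) + w = \left(-47 - 5\right) \left(-79\right) - \frac{415}{66} = \left(-52\right) \left(-79\right) - \frac{415}{66} = 4108 - \frac{415}{66} = \frac{270713}{66}$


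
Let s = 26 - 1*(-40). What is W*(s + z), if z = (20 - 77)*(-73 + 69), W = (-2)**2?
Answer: 1176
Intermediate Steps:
W = 4
z = 228 (z = -57*(-4) = 228)
s = 66 (s = 26 + 40 = 66)
W*(s + z) = 4*(66 + 228) = 4*294 = 1176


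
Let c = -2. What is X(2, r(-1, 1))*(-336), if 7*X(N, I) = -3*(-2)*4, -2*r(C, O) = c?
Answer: -1152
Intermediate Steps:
r(C, O) = 1 (r(C, O) = -1/2*(-2) = 1)
X(N, I) = 24/7 (X(N, I) = (-3*(-2)*4)/7 = (6*4)/7 = (1/7)*24 = 24/7)
X(2, r(-1, 1))*(-336) = (24/7)*(-336) = -1152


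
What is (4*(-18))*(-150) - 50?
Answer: 10750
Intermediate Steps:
(4*(-18))*(-150) - 50 = -72*(-150) - 50 = 10800 - 50 = 10750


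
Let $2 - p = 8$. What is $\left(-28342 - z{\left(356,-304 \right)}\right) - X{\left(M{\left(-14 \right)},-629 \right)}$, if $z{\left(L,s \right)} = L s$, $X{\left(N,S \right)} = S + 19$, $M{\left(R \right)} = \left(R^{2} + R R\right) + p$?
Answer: $80492$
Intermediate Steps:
$p = -6$ ($p = 2 - 8 = -6$)
$M{\left(R \right)} = -6 + 2 R^{2}$ ($M{\left(R \right)} = \left(R^{2} + R R\right) - 6 = \left(R^{2} + R^{2}\right) - 6 = 2 R^{2} - 6 = -6 + 2 R^{2}$)
$X{\left(N,S \right)} = 19 + S$
$\left(-28342 - z{\left(356,-304 \right)}\right) - X{\left(M{\left(-14 \right)},-629 \right)} = \left(-28342 - 356 \left(-304\right)\right) - \left(19 - 629\right) = \left(-28342 - -108224\right) - -610 = \left(-28342 + 108224\right) + 610 = 79882 + 610 = 80492$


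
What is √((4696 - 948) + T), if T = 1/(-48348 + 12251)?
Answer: 3*√542624362315/36097 ≈ 61.221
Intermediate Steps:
T = -1/36097 (T = 1/(-36097) = -1/36097 ≈ -2.7703e-5)
√((4696 - 948) + T) = √((4696 - 948) - 1/36097) = √(3748 - 1/36097) = √(135291555/36097) = 3*√542624362315/36097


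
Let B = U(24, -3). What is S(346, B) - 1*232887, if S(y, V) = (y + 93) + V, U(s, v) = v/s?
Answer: -1859585/8 ≈ -2.3245e+5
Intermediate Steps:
B = -⅛ (B = -3/24 = -3*1/24 = -⅛ ≈ -0.12500)
S(y, V) = 93 + V + y (S(y, V) = (93 + y) + V = 93 + V + y)
S(346, B) - 1*232887 = (93 - ⅛ + 346) - 1*232887 = 3511/8 - 232887 = -1859585/8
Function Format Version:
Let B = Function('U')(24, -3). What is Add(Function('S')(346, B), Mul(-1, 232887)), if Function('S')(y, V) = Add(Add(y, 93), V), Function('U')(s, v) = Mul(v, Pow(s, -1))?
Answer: Rational(-1859585, 8) ≈ -2.3245e+5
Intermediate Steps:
B = Rational(-1, 8) (B = Mul(-3, Pow(24, -1)) = Mul(-3, Rational(1, 24)) = Rational(-1, 8) ≈ -0.12500)
Function('S')(y, V) = Add(93, V, y) (Function('S')(y, V) = Add(Add(93, y), V) = Add(93, V, y))
Add(Function('S')(346, B), Mul(-1, 232887)) = Add(Add(93, Rational(-1, 8), 346), Mul(-1, 232887)) = Add(Rational(3511, 8), -232887) = Rational(-1859585, 8)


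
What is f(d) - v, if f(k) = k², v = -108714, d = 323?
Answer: 213043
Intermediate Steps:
f(d) - v = 323² - 1*(-108714) = 104329 + 108714 = 213043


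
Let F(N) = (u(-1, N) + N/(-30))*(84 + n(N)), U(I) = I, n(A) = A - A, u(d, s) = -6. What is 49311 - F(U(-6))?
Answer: 248991/5 ≈ 49798.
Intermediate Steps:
n(A) = 0
F(N) = -504 - 14*N/5 (F(N) = (-6 + N/(-30))*(84 + 0) = (-6 + N*(-1/30))*84 = (-6 - N/30)*84 = -504 - 14*N/5)
49311 - F(U(-6)) = 49311 - (-504 - 14/5*(-6)) = 49311 - (-504 + 84/5) = 49311 - 1*(-2436/5) = 49311 + 2436/5 = 248991/5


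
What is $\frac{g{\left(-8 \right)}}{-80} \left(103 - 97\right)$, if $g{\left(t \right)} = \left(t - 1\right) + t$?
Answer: $\frac{51}{40} \approx 1.275$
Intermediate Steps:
$g{\left(t \right)} = -1 + 2 t$ ($g{\left(t \right)} = \left(-1 + t\right) + t = -1 + 2 t$)
$\frac{g{\left(-8 \right)}}{-80} \left(103 - 97\right) = \frac{-1 + 2 \left(-8\right)}{-80} \left(103 - 97\right) = \left(-1 - 16\right) \left(- \frac{1}{80}\right) 6 = \left(-17\right) \left(- \frac{1}{80}\right) 6 = \frac{17}{80} \cdot 6 = \frac{51}{40}$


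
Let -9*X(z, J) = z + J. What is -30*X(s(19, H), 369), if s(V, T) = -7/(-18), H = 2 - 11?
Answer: 33245/27 ≈ 1231.3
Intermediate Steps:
H = -9
s(V, T) = 7/18 (s(V, T) = -7*(-1/18) = 7/18)
X(z, J) = -J/9 - z/9 (X(z, J) = -(z + J)/9 = -(J + z)/9 = -J/9 - z/9)
-30*X(s(19, H), 369) = -30*(-⅑*369 - ⅑*7/18) = -30*(-41 - 7/162) = -30*(-6649/162) = 33245/27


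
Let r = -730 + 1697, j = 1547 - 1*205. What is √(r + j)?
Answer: √2309 ≈ 48.052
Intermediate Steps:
j = 1342 (j = 1547 - 205 = 1342)
r = 967
√(r + j) = √(967 + 1342) = √2309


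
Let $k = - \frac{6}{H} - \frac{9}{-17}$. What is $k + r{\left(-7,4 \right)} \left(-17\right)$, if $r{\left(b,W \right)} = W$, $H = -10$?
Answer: $- \frac{5684}{85} \approx -66.871$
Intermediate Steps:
$k = \frac{96}{85}$ ($k = - \frac{6}{-10} - \frac{9}{-17} = \left(-6\right) \left(- \frac{1}{10}\right) - - \frac{9}{17} = \frac{3}{5} + \frac{9}{17} = \frac{96}{85} \approx 1.1294$)
$k + r{\left(-7,4 \right)} \left(-17\right) = \frac{96}{85} + 4 \left(-17\right) = \frac{96}{85} - 68 = - \frac{5684}{85}$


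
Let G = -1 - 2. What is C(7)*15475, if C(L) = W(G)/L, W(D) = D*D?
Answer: 139275/7 ≈ 19896.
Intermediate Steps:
G = -3
W(D) = D²
C(L) = 9/L (C(L) = (-3)²/L = 9/L)
C(7)*15475 = (9/7)*15475 = 139275/7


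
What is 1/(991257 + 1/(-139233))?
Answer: 139233/138015685880 ≈ 1.0088e-6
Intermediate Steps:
1/(991257 + 1/(-139233)) = 1/(991257 - 1/139233) = 1/(138015685880/139233) = 139233/138015685880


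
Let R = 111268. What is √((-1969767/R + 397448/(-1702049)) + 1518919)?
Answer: 3*√1513253428846873825322012757/94691794066 ≈ 1232.4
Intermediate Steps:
√((-1969767/R + 397448/(-1702049)) + 1518919) = √((-1969767/111268 + 397448/(-1702049)) + 1518919) = √((-1969767*1/111268 + 397448*(-1/1702049)) + 1518919) = √((-1969767/111268 - 397448/1702049) + 1518919) = √(-3396863196647/189383588132 + 1518919) = √(287654933438672661/189383588132) = 3*√1513253428846873825322012757/94691794066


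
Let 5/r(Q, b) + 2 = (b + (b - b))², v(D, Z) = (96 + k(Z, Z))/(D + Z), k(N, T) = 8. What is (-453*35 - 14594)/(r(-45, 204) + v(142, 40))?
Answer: -8869732802/166491 ≈ -53275.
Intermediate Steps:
v(D, Z) = 104/(D + Z) (v(D, Z) = (96 + 8)/(D + Z) = 104/(D + Z))
r(Q, b) = 5/(-2 + b²) (r(Q, b) = 5/(-2 + (b + (b - b))²) = 5/(-2 + (b + 0)²) = 5/(-2 + b²))
(-453*35 - 14594)/(r(-45, 204) + v(142, 40)) = (-453*35 - 14594)/(5/(-2 + 204²) + 104/(142 + 40)) = (-15855 - 14594)/(5/(-2 + 41616) + 104/182) = -30449/(5/41614 + 104*(1/182)) = -30449/(5*(1/41614) + 4/7) = -30449/(5/41614 + 4/7) = -30449/166491/291298 = -30449*291298/166491 = -8869732802/166491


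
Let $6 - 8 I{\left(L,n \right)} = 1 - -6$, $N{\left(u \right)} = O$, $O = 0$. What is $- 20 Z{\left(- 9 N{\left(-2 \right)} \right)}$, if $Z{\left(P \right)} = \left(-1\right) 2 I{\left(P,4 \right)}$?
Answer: $-5$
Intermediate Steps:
$N{\left(u \right)} = 0$
$I{\left(L,n \right)} = - \frac{1}{8}$ ($I{\left(L,n \right)} = \frac{3}{4} - \frac{1 - -6}{8} = \frac{3}{4} - \frac{1 + 6}{8} = \frac{3}{4} - \frac{7}{8} = - \frac{1}{8}$)
$Z{\left(P \right)} = \frac{1}{4}$ ($Z{\left(P \right)} = \left(-1\right) 2 \left(- \frac{1}{8}\right) = \left(-2\right) \left(- \frac{1}{8}\right) = \frac{1}{4}$)
$- 20 Z{\left(- 9 N{\left(-2 \right)} \right)} = \left(-20\right) \frac{1}{4} = -5$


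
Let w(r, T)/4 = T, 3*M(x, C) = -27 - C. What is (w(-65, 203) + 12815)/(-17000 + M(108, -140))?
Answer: -40881/50887 ≈ -0.80337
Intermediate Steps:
M(x, C) = -9 - C/3 (M(x, C) = (-27 - C)/3 = -9 - C/3)
w(r, T) = 4*T
(w(-65, 203) + 12815)/(-17000 + M(108, -140)) = (4*203 + 12815)/(-17000 + (-9 - 1/3*(-140))) = (812 + 12815)/(-17000 + (-9 + 140/3)) = 13627/(-17000 + 113/3) = 13627/(-50887/3) = 13627*(-3/50887) = -40881/50887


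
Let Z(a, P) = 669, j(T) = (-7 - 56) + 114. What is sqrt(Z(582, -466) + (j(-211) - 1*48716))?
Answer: 26*I*sqrt(71) ≈ 219.08*I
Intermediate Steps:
j(T) = 51 (j(T) = -63 + 114 = 51)
sqrt(Z(582, -466) + (j(-211) - 1*48716)) = sqrt(669 + (51 - 1*48716)) = sqrt(669 + (51 - 48716)) = sqrt(669 - 48665) = sqrt(-47996) = 26*I*sqrt(71)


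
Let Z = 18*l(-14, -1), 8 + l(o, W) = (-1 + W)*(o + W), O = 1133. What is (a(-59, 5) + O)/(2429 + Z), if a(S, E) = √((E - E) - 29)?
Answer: 1133/2825 + I*√29/2825 ≈ 0.40106 + 0.0019063*I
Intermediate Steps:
l(o, W) = -8 + (-1 + W)*(W + o) (l(o, W) = -8 + (-1 + W)*(o + W) = -8 + (-1 + W)*(W + o))
Z = 396 (Z = 18*(-8 + (-1)² - 1*(-1) - 1*(-14) - 1*(-14)) = 18*(-8 + 1 + 1 + 14 + 14) = 18*22 = 396)
a(S, E) = I*√29 (a(S, E) = √(0 - 29) = √(-29) = I*√29)
(a(-59, 5) + O)/(2429 + Z) = (I*√29 + 1133)/(2429 + 396) = (1133 + I*√29)/2825 = (1133 + I*√29)*(1/2825) = 1133/2825 + I*√29/2825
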